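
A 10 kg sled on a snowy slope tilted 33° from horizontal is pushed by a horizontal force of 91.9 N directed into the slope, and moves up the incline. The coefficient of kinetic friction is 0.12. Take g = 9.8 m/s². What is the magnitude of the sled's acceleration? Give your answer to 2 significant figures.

0.78 m/s²

The horizontal push has components F cos 33° = 91.9 × 0.8387 = 77.077 N up the incline and F sin 33° = 91.9 × 0.5446 = 50.049 N pressing into the surface.
The normal force is therefore N = mg cos 33° + F sin 33° = 82.193 + 50.049 = 132.242 N, and kinetic friction down the slope is μN = 0.12 × 132.242 = 15.869 N.
Along the incline: F cos 33° − mg sin 33° − μN = ma, so 77.077 − 53.371 − 15.869 = 10 a, giving a = 0.7837 m/s².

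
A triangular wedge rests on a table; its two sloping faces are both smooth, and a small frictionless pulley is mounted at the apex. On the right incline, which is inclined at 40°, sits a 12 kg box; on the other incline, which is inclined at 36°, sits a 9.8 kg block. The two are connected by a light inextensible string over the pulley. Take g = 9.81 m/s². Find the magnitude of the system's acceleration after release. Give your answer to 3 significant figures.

Resolve each weight along its own incline: the 12 kg mass has component 12 × 9.81 × sin 40° = 75.669 N down its slope, and the 9.8 kg mass has 9.8 × 9.81 × sin 36° = 56.508 N down its slope.
The 12 kg side's 75.669 N exceeds the other side's 56.508 N, so that mass slides down and the 9.8 kg mass slides up. Taking that direction as positive, Newton's second law for the whole system gives 75.669 − 56.508 = (12 + 9.8) a, so a = 19.161 / 21.8 = 0.8789 m/s².

0.879 m/s²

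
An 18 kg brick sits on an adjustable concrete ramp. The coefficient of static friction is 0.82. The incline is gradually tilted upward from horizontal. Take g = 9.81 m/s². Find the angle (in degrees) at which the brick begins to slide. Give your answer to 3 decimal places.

39.352°

At the threshold of sliding, static friction is at its maximum μ_s N and exactly balances the weight component along the incline: mg sin θ = μ_s mg cos θ.
Hence tan θ = μ_s = 0.82, so θ = arctan(0.82) = 39.3518°.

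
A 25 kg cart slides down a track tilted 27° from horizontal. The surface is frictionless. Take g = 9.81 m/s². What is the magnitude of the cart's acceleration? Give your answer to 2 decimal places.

Resolving the weight along the incline: the component pulling the cart down the slope is mg sin 27° = 25 × 9.81 × 0.4540 = 111.344 N, and the normal force is N = mg cos 27° = 25 × 9.81 × 0.8910 = 218.518 N.
With no friction the net force along the incline is 111.344 N, so a = g sin 27° = 111.344 / 25 = 4.4538 m/s².

4.45 m/s²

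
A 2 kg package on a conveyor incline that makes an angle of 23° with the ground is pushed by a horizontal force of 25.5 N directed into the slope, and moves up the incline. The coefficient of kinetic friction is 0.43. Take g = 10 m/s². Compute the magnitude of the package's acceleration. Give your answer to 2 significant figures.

The horizontal push has components F cos 23° = 25.5 × 0.9205 = 23.473 N up the incline and F sin 23° = 25.5 × 0.3907 = 9.963 N pressing into the surface.
The normal force is therefore N = mg cos 23° + F sin 23° = 18.410 + 9.963 = 28.373 N, and kinetic friction down the slope is μN = 0.43 × 28.373 = 12.200 N.
Along the incline: F cos 23° − mg sin 23° − μN = ma, so 23.473 − 7.814 − 12.200 = 2 a, giving a = 1.7295 m/s².

1.7 m/s²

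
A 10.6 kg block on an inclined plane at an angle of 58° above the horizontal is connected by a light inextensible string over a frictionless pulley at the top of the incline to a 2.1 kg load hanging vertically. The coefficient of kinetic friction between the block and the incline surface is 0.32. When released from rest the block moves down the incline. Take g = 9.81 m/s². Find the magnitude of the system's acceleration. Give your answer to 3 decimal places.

For the block on the incline: the weight component along the slope is m₁g sin 58° = 10.6 × 9.81 × 0.8480 = 88.180 N and the normal force is N = m₁g cos 58° = 55.104 N.
Kinetic friction opposes the block's motion down the incline: f = μN = 0.32 × 55.104 = 17.633 N acting up the slope.
Newton's second law for the block (down-slope positive): 88.180 − 17.633 − T = 10.6 a. For the hanging load (upward positive): T − 2.1 × 9.81 = 2.1 a.
Adding the two equations eliminates T: 49.946 = 12.7 a, so a = 3.9328 m/s².

3.933 m/s²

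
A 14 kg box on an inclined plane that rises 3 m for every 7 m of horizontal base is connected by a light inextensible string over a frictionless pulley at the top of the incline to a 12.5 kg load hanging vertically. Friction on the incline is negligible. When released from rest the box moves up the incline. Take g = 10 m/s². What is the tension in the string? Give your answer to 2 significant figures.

92 N

For the box on the incline: the weight component along the slope is m₁g sin 23.20° = 14 × 10 × 0.3939 = 55.146 N and the normal force is N = m₁g cos 23.20° = 128.680 N.
Newton's second law for the box (up-slope positive): T − 55.146 = 14 a. For the hanging load (downward positive): 12.5 × 10 − T = 12.5 a.
Adding the two equations eliminates T: 69.854 = 26.5 a, so a = 2.6360 m/s².
Then from the hanging load's equation, T = 12.5 × (10 − 2.6360) = 92.050 N.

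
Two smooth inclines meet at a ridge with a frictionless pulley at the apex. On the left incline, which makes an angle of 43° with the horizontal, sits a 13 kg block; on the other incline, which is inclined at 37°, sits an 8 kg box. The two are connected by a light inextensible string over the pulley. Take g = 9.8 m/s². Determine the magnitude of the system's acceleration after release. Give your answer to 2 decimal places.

1.89 m/s²

Resolve each weight along its own incline: the 13 kg mass has component 13 × 9.8 × sin 43° = 86.887 N down its slope, and the 8 kg mass has 8 × 9.8 × sin 37° = 47.182 N down its slope.
The 13 kg side's 86.887 N exceeds the other side's 47.182 N, so that mass slides down and the 8 kg mass slides up. Taking that direction as positive, Newton's second law for the whole system gives 86.887 − 47.182 = (13 + 8) a, so a = 39.705 / 21 = 1.8907 m/s².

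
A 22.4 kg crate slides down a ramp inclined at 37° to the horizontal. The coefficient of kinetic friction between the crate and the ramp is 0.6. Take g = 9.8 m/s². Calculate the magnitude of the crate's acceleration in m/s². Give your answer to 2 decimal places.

1.20 m/s²

Resolving the weight along the incline: the component pulling the crate down the slope is mg sin 37° = 22.4 × 9.8 × 0.6018 = 132.107 N, and the normal force is N = mg cos 37° = 22.4 × 9.8 × 0.7986 = 175.309 N.
Kinetic friction acts up the slope with magnitude f = μN = 0.6 × 175.309 = 105.185 N.
Net force along the incline is 132.107 − 105.185 = 26.922 N, so a = 26.922 / 22.4 = 1.2019 m/s².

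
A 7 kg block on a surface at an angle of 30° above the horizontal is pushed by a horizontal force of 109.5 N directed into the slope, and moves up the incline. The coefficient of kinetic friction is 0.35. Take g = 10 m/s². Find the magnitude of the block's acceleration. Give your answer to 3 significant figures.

2.78 m/s²

The horizontal push has components F cos 30° = 109.5 × 0.8660 = 94.827 N up the incline and F sin 30° = 109.5 × 0.5000 = 54.750 N pressing into the surface.
The normal force is therefore N = mg cos 30° + F sin 30° = 60.620 + 54.750 = 115.370 N, and kinetic friction down the slope is μN = 0.35 × 115.370 = 40.380 N.
Along the incline: F cos 30° − mg sin 30° − μN = ma, so 94.827 − 35.000 − 40.380 = 7 a, giving a = 2.7781 m/s².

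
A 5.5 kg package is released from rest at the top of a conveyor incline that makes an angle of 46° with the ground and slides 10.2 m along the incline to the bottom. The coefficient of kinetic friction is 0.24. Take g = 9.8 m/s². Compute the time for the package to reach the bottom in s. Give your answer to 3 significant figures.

1.94 s

The weight component along the incline is mg sin 46° = 38.772 N and the normal force is N = mg cos 46° = 37.442 N.
Friction up the slope is f = μN = 0.24 × 37.442 = 8.986 N, so the net downslope force is 38.772 − 8.986 = 29.786 N and a = 29.786 / 5.5 = 5.4156 m/s².
Starting from rest, L = ½at², so t = √(2L/a) = √(2 × 10.2 / 5.4156) = 1.9408 s.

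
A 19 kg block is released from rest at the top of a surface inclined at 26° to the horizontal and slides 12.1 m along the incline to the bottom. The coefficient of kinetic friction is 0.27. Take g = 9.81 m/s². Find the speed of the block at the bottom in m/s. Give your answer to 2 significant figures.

The weight component along the incline is mg sin 26° = 81.708 N and the normal force is N = mg cos 26° = 167.526 N.
Friction up the slope is f = μN = 0.27 × 167.526 = 45.232 N, so the net downslope force is 81.708 − 45.232 = 36.476 N and a = 36.476 / 19 = 1.9198 m/s².
Starting from rest over a distance of 12.1 m, v² = 2aL = 2 × 1.9198 × 12.1 = 46.4592, so v = 6.8161 m/s.

6.8 m/s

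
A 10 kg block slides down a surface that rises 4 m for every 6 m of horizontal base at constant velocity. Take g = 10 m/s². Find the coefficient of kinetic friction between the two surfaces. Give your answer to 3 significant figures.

0.667

At constant velocity the net force along the incline is zero: mg sin 33.69° = μ mg cos 33.69°.
So μ = tan 33.69° = 0.5547 / 0.8321 = 0.6666.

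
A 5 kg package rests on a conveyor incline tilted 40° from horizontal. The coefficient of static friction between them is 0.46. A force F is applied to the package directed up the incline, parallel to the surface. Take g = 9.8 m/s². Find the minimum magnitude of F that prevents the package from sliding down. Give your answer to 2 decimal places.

The normal force is N = mg cos 40° = 37.536 N. With F at its minimum the package is on the verge of sliding down, so static friction is at its maximum μ_s N = 0.46 × 37.536 = 17.267 N and acts up the slope.
Equilibrium along the incline: F + μ_s N = mg sin 40°, so F = 31.497 − 17.267 = 14.230 N.

14.23 N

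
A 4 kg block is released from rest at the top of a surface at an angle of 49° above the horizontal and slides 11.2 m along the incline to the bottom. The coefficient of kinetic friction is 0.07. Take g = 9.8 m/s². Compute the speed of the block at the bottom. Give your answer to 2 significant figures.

12 m/s

The weight component along the incline is mg sin 49° = 29.585 N and the normal force is N = mg cos 49° = 25.718 N.
Friction up the slope is f = μN = 0.07 × 25.718 = 1.800 N, so the net downslope force is 29.585 − 1.800 = 27.785 N and a = 27.785 / 4 = 6.9463 m/s².
Starting from rest over a distance of 11.2 m, v² = 2aL = 2 × 6.9463 × 11.2 = 155.5971, so v = 12.4739 m/s.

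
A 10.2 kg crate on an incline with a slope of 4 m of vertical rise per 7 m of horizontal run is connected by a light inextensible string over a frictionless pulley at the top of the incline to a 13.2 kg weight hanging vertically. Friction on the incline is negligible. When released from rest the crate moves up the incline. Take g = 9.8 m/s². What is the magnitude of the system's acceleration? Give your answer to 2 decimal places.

For the crate on the incline: the weight component along the slope is m₁g sin 29.74° = 10.2 × 9.8 × 0.4961 = 49.590 N and the normal force is N = m₁g cos 29.74° = 86.790 N.
Newton's second law for the crate (up-slope positive): T − 49.590 = 10.2 a. For the hanging weight (downward positive): 13.2 × 9.8 − T = 13.2 a.
Adding the two equations eliminates T: 79.770 = 23.4 a, so a = 3.4090 m/s².

3.41 m/s²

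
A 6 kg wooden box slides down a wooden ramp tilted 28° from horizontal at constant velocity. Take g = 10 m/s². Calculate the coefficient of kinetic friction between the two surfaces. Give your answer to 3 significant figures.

At constant velocity the net force along the incline is zero: mg sin 28° = μ mg cos 28°.
So μ = tan 28° = 0.4695 / 0.8829 = 0.5318.

0.532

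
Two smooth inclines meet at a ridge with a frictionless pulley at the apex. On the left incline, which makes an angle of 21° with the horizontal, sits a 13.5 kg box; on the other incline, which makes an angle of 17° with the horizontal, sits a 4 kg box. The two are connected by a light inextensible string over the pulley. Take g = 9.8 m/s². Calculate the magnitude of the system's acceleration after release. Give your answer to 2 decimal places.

2.05 m/s²

Resolve each weight along its own incline: the 13.5 kg mass has component 13.5 × 9.8 × sin 21° = 47.412 N down its slope, and the 4 kg mass has 4 × 9.8 × sin 17° = 11.461 N down its slope.
The 13.5 kg side's 47.412 N exceeds the other side's 11.461 N, so that mass slides down and the 4 kg mass slides up. Taking that direction as positive, Newton's second law for the whole system gives 47.412 − 11.461 = (13.5 + 4) a, so a = 35.951 / 17.5 = 2.0543 m/s².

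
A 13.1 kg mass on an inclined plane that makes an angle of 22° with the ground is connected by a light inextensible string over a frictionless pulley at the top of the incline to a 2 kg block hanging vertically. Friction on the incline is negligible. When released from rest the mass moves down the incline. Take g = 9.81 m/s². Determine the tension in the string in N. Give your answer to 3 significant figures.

23.4 N

For the mass on the incline: the weight component along the slope is m₁g sin 22° = 13.1 × 9.81 × 0.3746 = 48.140 N and the normal force is N = m₁g cos 22° = 119.153 N.
Newton's second law for the mass (down-slope positive): 48.140 − T = 13.1 a. For the hanging block (upward positive): T − 2 × 9.81 = 2 a.
Adding the two equations eliminates T: 28.520 = 15.1 a, so a = 1.8887 m/s².
Then from the hanging block's equation, T = 2 × (9.81 + 1.8887) = 23.397 N.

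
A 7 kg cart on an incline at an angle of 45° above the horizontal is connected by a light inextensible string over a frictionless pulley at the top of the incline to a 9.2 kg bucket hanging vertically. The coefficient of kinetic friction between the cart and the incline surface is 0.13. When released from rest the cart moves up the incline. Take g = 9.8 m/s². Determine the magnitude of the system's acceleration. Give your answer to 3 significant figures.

For the cart on the incline: the weight component along the slope is m₁g sin 45° = 7 × 9.8 × 0.7071 = 48.507 N and the normal force is N = m₁g cos 45° = 48.508 N.
Kinetic friction opposes the cart's motion up the incline: f = μN = 0.13 × 48.508 = 6.306 N acting down the slope.
Newton's second law for the cart (up-slope positive): T − 48.507 − 6.306 = 7 a. For the hanging bucket (downward positive): 9.2 × 9.8 − T = 9.2 a.
Adding the two equations eliminates T: 35.347 = 16.2 a, so a = 2.1819 m/s².

2.18 m/s²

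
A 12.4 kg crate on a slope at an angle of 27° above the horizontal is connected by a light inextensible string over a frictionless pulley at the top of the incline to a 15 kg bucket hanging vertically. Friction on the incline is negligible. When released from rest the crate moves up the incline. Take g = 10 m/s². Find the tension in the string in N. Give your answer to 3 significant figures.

98.7 N

For the crate on the incline: the weight component along the slope is m₁g sin 27° = 12.4 × 10 × 0.4540 = 56.296 N and the normal force is N = m₁g cos 27° = 110.485 N.
Newton's second law for the crate (up-slope positive): T − 56.296 = 12.4 a. For the hanging bucket (downward positive): 15 × 10 − T = 15 a.
Adding the two equations eliminates T: 93.704 = 27.4 a, so a = 3.4199 m/s².
Then from the hanging bucket's equation, T = 15 × (10 − 3.4199) = 98.701 N.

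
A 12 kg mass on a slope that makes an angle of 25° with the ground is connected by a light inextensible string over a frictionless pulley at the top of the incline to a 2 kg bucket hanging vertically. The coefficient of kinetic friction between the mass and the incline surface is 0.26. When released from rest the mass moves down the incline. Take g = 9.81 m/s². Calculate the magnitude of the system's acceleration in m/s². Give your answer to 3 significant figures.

0.171 m/s²

For the mass on the incline: the weight component along the slope is m₁g sin 25° = 12 × 9.81 × 0.4226 = 49.748 N and the normal force is N = m₁g cos 25° = 106.691 N.
Kinetic friction opposes the mass's motion down the incline: f = μN = 0.26 × 106.691 = 27.740 N acting up the slope.
Newton's second law for the mass (down-slope positive): 49.748 − 27.740 − T = 12 a. For the hanging bucket (upward positive): T − 2 × 9.81 = 2 a.
Adding the two equations eliminates T: 2.388 = 14 a, so a = 0.1706 m/s².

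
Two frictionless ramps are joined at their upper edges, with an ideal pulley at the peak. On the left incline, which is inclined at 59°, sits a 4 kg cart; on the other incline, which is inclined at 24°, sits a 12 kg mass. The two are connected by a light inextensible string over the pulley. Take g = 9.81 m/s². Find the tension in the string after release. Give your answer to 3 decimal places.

Resolve each weight along its own incline: the 4 kg mass has component 4 × 9.81 × sin 59° = 33.635 N down its slope, and the 12 kg mass has 12 × 9.81 × sin 24° = 47.881 N down its slope.
The 12 kg side's 47.881 N exceeds the other side's 33.635 N, so that mass slides down and the 4 kg mass slides up. Taking that direction as positive, Newton's second law for the whole system gives 47.881 − 33.635 = (4 + 12) a, so a = 14.246 / 16 = 0.8904 m/s².
For the 4 kg mass (up-slope positive): T − 33.635 = 4 × 0.8904, so T = 37.197 N.

37.197 N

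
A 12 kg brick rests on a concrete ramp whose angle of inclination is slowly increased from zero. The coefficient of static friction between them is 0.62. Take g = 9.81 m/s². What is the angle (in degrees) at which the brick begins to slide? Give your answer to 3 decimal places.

At the threshold of sliding, static friction is at its maximum μ_s N and exactly balances the weight component along the incline: mg sin θ = μ_s mg cos θ.
Hence tan θ = μ_s = 0.62, so θ = arctan(0.62) = 31.7989°.

31.799°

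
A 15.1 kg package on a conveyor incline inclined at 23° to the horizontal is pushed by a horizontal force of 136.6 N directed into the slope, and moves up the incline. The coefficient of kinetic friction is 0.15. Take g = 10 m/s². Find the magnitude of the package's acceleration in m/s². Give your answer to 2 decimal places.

The horizontal push has components F cos 23° = 136.6 × 0.9205 = 125.740 N up the incline and F sin 23° = 136.6 × 0.3907 = 53.370 N pressing into the surface.
The normal force is therefore N = mg cos 23° + F sin 23° = 138.995 + 53.370 = 192.365 N, and kinetic friction down the slope is μN = 0.15 × 192.365 = 28.855 N.
Along the incline: F cos 23° − mg sin 23° − μN = ma, so 125.740 − 58.996 − 28.855 = 15.1 a, giving a = 2.5092 m/s².

2.51 m/s²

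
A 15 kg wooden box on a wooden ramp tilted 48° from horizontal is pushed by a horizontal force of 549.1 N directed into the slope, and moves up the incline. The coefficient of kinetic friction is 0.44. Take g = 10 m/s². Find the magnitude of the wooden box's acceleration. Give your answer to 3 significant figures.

2.15 m/s²

The horizontal push has components F cos 48° = 549.1 × 0.6691 = 367.403 N up the incline and F sin 48° = 549.1 × 0.7431 = 408.036 N pressing into the surface.
The normal force is therefore N = mg cos 48° + F sin 48° = 100.365 + 408.036 = 508.401 N, and kinetic friction down the slope is μN = 0.44 × 508.401 = 223.696 N.
Along the incline: F cos 48° − mg sin 48° − μN = ma, so 367.403 − 111.465 − 223.696 = 15 a, giving a = 2.1495 m/s².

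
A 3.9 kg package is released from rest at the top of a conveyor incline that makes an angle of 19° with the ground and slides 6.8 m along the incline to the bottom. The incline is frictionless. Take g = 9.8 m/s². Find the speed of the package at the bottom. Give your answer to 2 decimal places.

6.59 m/s

The weight component along the incline is mg sin 19° = 12.443 N and the normal force is N = mg cos 19° = 36.138 N.
With no friction, a = g sin 19° = 3.1906 m/s².
Starting from rest over a distance of 6.8 m, v² = 2aL = 2 × 3.1906 × 6.8 = 43.3922, so v = 6.5873 m/s.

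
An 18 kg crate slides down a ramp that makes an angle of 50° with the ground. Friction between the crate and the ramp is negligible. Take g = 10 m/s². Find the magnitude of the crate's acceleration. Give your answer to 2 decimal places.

7.66 m/s²

Resolving the weight along the incline: the component pulling the crate down the slope is mg sin 50° = 18 × 10 × 0.7660 = 137.880 N, and the normal force is N = mg cos 50° = 18 × 10 × 0.6428 = 115.704 N.
With no friction the net force along the incline is 137.880 N, so a = g sin 50° = 137.880 / 18 = 7.6600 m/s².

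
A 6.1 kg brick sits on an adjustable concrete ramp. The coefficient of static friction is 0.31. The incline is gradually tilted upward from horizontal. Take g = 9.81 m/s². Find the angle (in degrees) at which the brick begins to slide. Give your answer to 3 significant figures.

At the threshold of sliding, static friction is at its maximum μ_s N and exactly balances the weight component along the incline: mg sin θ = μ_s mg cos θ.
Hence tan θ = μ_s = 0.31, so θ = arctan(0.31) = 17.2234°.

17.2°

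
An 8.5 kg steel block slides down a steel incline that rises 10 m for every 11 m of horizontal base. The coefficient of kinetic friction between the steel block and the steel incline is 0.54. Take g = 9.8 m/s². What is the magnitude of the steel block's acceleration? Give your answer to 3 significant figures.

2.68 m/s²

Resolving the weight along the incline: the component pulling the steel block down the slope is mg sin 42.27° = 8.5 × 9.8 × 0.6727 = 56.036 N, and the normal force is N = mg cos 42.27° = 8.5 × 9.8 × 0.7399 = 61.634 N.
Kinetic friction acts up the slope with magnitude f = μN = 0.54 × 61.634 = 33.282 N.
Net force along the incline is 56.036 − 33.282 = 22.754 N, so a = 22.754 / 8.5 = 2.6769 m/s².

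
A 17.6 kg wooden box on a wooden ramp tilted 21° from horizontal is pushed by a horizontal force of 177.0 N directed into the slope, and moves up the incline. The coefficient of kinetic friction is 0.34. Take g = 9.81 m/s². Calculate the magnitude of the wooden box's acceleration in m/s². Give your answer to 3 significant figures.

1.53 m/s²

The horizontal push has components F cos 21° = 177.0 × 0.9336 = 165.247 N up the incline and F sin 21° = 177.0 × 0.3584 = 63.437 N pressing into the surface.
The normal force is therefore N = mg cos 21° + F sin 21° = 161.192 + 63.437 = 224.629 N, and kinetic friction down the slope is μN = 0.34 × 224.629 = 76.374 N.
Along the incline: F cos 21° − mg sin 21° − μN = ma, so 165.247 − 61.880 − 76.374 = 17.6 a, giving a = 1.5337 m/s².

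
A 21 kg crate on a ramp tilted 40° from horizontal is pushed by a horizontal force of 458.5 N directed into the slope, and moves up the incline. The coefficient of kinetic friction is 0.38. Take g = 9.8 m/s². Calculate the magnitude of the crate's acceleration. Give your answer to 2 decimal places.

The horizontal push has components F cos 40° = 458.5 × 0.7660 = 351.211 N up the incline and F sin 40° = 458.5 × 0.6428 = 294.724 N pressing into the surface.
The normal force is therefore N = mg cos 40° + F sin 40° = 157.643 + 294.724 = 452.367 N, and kinetic friction down the slope is μN = 0.38 × 452.367 = 171.899 N.
Along the incline: F cos 40° − mg sin 40° − μN = ma, so 351.211 − 132.288 − 171.899 = 21 a, giving a = 2.2392 m/s².

2.24 m/s²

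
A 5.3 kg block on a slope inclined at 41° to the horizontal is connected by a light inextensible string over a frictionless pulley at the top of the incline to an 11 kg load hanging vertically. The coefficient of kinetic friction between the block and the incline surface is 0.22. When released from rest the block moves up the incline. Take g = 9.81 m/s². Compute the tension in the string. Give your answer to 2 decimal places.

63.93 N

For the block on the incline: the weight component along the slope is m₁g sin 41° = 5.3 × 9.81 × 0.6561 = 34.113 N and the normal force is N = m₁g cos 41° = 39.240 N.
Kinetic friction opposes the block's motion up the incline: f = μN = 0.22 × 39.240 = 8.633 N acting down the slope.
Newton's second law for the block (up-slope positive): T − 34.113 − 8.633 = 5.3 a. For the hanging load (downward positive): 11 × 9.81 − T = 11 a.
Adding the two equations eliminates T: 65.164 = 16.3 a, so a = 3.9978 m/s².
Then from the hanging load's equation, T = 11 × (9.81 − 3.9978) = 63.934 N.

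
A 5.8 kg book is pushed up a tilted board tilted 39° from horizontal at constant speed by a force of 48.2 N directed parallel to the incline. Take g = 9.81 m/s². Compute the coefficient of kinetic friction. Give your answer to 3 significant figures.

At constant speed ΣF = 0 along the incline. The applied 48.2 N acts up the slope; the weight component mg sin 39° = 35.807 N and kinetic friction μN both act down the slope.
So 48.2 = 35.807 + μ × 44.218, giving μ = (48.2 − 35.807) / 44.218 = 0.2803.

0.280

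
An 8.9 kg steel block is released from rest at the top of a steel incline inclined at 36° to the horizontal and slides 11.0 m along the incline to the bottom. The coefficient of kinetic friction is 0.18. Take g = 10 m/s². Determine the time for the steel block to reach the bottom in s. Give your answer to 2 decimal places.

The weight component along the incline is mg sin 36° = 52.313 N and the normal force is N = mg cos 36° = 72.003 N.
Friction up the slope is f = μN = 0.18 × 72.003 = 12.961 N, so the net downslope force is 52.313 − 12.961 = 39.352 N and a = 39.352 / 8.9 = 4.4216 m/s².
Starting from rest, L = ½at², so t = √(2L/a) = √(2 × 11.0 / 4.4216) = 2.2306 s.

2.23 s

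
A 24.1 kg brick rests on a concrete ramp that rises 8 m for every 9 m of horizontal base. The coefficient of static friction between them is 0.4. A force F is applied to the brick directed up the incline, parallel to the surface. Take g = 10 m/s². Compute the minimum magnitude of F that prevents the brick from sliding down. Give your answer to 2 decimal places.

88.06 N

The normal force is N = mg cos 41.63° = 180.126 N. With F at its minimum the brick is on the verge of sliding down, so static friction is at its maximum μ_s N = 0.4 × 180.126 = 72.050 N and acts up the slope.
Equilibrium along the incline: F + μ_s N = mg sin 41.63°, so F = 160.112 − 72.050 = 88.062 N.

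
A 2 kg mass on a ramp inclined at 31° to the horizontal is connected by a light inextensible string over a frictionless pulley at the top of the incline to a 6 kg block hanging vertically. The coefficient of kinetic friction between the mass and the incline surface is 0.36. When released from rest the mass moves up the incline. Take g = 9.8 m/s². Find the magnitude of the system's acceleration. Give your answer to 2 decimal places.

For the mass on the incline: the weight component along the slope is m₁g sin 31° = 2 × 9.8 × 0.5150 = 10.094 N and the normal force is N = m₁g cos 31° = 16.800 N.
Kinetic friction opposes the mass's motion up the incline: f = μN = 0.36 × 16.800 = 6.048 N acting down the slope.
Newton's second law for the mass (up-slope positive): T − 10.094 − 6.048 = 2 a. For the hanging block (downward positive): 6 × 9.8 − T = 6 a.
Adding the two equations eliminates T: 42.658 = 8 a, so a = 5.3323 m/s².

5.33 m/s²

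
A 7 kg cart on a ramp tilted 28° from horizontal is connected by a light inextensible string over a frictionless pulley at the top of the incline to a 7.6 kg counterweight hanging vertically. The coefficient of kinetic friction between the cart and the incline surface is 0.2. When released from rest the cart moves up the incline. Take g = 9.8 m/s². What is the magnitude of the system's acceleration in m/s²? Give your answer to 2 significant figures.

2.1 m/s²

For the cart on the incline: the weight component along the slope is m₁g sin 28° = 7 × 9.8 × 0.4695 = 32.208 N and the normal force is N = m₁g cos 28° = 60.570 N.
Kinetic friction opposes the cart's motion up the incline: f = μN = 0.2 × 60.570 = 12.114 N acting down the slope.
Newton's second law for the cart (up-slope positive): T − 32.208 − 12.114 = 7 a. For the hanging counterweight (downward positive): 7.6 × 9.8 − T = 7.6 a.
Adding the two equations eliminates T: 30.158 = 14.6 a, so a = 2.0656 m/s².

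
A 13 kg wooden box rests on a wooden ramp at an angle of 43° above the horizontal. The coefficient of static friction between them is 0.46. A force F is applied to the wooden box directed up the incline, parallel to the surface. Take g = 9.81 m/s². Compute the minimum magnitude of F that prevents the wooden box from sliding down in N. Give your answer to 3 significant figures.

44.1 N

The normal force is N = mg cos 43° = 93.270 N. With F at its minimum the wooden box is on the verge of sliding down, so static friction is at its maximum μ_s N = 0.46 × 93.270 = 42.904 N and acts up the slope.
Equilibrium along the incline: F + μ_s N = mg sin 43°, so F = 86.975 − 42.904 = 44.071 N.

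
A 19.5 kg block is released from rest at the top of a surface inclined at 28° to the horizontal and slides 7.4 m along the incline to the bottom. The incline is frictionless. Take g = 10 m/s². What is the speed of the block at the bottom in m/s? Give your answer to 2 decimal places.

8.34 m/s

The weight component along the incline is mg sin 28° = 91.547 N and the normal force is N = mg cos 28° = 172.175 N.
With no friction, a = g sin 28° = 4.6947 m/s².
Starting from rest over a distance of 7.4 m, v² = 2aL = 2 × 4.6947 × 7.4 = 69.4816, so v = 8.3356 m/s.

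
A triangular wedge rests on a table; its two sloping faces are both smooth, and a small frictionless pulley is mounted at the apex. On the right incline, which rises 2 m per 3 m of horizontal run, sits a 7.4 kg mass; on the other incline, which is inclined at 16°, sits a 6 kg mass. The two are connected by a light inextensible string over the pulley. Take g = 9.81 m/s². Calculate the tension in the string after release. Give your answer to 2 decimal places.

26.99 N

Resolve each weight along its own incline: the 7.4 kg mass has component 7.4 × 9.81 × sin 33.69° = 40.268 N down its slope, and the 6 kg mass has 6 × 9.81 × sin 16° = 16.224 N down its slope.
The 7.4 kg side's 40.268 N exceeds the other side's 16.224 N, so that mass slides down and the 6 kg mass slides up. Taking that direction as positive, Newton's second law for the whole system gives 40.268 − 16.224 = (7.4 + 6) a, so a = 24.044 / 13.4 = 1.7943 m/s².
For the 6 kg mass (up-slope positive): T − 16.224 = 6 × 1.7943, so T = 26.990 N.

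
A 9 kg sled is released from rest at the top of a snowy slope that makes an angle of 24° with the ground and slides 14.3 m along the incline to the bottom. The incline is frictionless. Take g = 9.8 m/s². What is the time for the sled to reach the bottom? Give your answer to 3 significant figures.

2.68 s

The weight component along the incline is mg sin 24° = 35.874 N and the normal force is N = mg cos 24° = 80.575 N.
With no friction, a = g sin 24° = 3.9860 m/s².
Starting from rest, L = ½at², so t = √(2L/a) = √(2 × 14.3 / 3.9860) = 2.6786 s.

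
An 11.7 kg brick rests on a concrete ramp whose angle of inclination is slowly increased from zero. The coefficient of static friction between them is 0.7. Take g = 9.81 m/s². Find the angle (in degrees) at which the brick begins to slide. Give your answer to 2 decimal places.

At the threshold of sliding, static friction is at its maximum μ_s N and exactly balances the weight component along the incline: mg sin θ = μ_s mg cos θ.
Hence tan θ = μ_s = 0.7, so θ = arctan(0.7) = 34.9920°.

34.99°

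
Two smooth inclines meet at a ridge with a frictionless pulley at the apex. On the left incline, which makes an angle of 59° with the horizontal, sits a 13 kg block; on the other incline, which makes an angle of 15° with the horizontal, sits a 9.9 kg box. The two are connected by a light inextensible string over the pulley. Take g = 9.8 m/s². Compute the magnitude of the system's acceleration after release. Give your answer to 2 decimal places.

3.67 m/s²

Resolve each weight along its own incline: the 13 kg mass has component 13 × 9.8 × sin 59° = 109.203 N down its slope, and the 9.9 kg mass has 9.9 × 9.8 × sin 15° = 25.111 N down its slope.
The 13 kg side's 109.203 N exceeds the other side's 25.111 N, so that mass slides down and the 9.9 kg mass slides up. Taking that direction as positive, Newton's second law for the whole system gives 109.203 − 25.111 = (13 + 9.9) a, so a = 84.092 / 22.9 = 3.6721 m/s².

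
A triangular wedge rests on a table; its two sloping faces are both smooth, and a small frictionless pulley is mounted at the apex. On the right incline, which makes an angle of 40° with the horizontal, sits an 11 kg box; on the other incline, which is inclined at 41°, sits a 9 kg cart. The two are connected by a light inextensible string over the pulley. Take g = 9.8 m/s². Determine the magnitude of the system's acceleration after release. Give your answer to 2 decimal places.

Resolve each weight along its own incline: the 11 kg mass has component 11 × 9.8 × sin 40° = 69.293 N down its slope, and the 9 kg mass has 9 × 9.8 × sin 41° = 57.864 N down its slope.
The 11 kg side's 69.293 N exceeds the other side's 57.864 N, so that mass slides down and the 9 kg mass slides up. Taking that direction as positive, Newton's second law for the whole system gives 69.293 − 57.864 = (11 + 9) a, so a = 11.429 / 20 = 0.5715 m/s².

0.57 m/s²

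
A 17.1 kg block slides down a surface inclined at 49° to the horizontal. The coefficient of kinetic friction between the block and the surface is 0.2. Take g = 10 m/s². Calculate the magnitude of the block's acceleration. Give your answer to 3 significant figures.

Resolving the weight along the incline: the component pulling the block down the slope is mg sin 49° = 17.1 × 10 × 0.7547 = 129.054 N, and the normal force is N = mg cos 49° = 17.1 × 10 × 0.6561 = 112.193 N.
Kinetic friction acts up the slope with magnitude f = μN = 0.2 × 112.193 = 22.439 N.
Net force along the incline is 129.054 − 22.439 = 106.615 N, so a = 106.615 / 17.1 = 6.2348 m/s².

6.23 m/s²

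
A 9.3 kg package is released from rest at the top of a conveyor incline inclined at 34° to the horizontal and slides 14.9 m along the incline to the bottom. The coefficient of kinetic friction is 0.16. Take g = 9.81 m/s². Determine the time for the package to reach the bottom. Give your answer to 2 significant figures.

The weight component along the incline is mg sin 34° = 51.017 N and the normal force is N = mg cos 34° = 75.636 N.
Friction up the slope is f = μN = 0.16 × 75.636 = 12.102 N, so the net downslope force is 51.017 − 12.102 = 38.915 N and a = 38.915 / 9.3 = 4.1844 m/s².
Starting from rest, L = ½at², so t = √(2L/a) = √(2 × 14.9 / 4.1844) = 2.6686 s.

2.7 s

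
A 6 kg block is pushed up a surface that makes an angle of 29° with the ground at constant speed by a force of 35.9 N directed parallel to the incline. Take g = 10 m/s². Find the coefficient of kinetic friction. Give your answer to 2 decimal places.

0.13

At constant speed ΣF = 0 along the incline. The applied 35.9 N acts up the slope; the weight component mg sin 29° = 29.089 N and kinetic friction μN both act down the slope.
So 35.9 = 29.089 + μ × 52.477, giving μ = (35.9 − 29.089) / 52.477 = 0.1298.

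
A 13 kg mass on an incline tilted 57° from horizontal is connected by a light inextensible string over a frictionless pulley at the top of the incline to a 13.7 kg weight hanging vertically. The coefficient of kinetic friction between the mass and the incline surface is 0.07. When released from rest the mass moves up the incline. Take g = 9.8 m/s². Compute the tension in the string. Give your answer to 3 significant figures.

123 N

For the mass on the incline: the weight component along the slope is m₁g sin 57° = 13 × 9.8 × 0.8387 = 106.850 N and the normal force is N = m₁g cos 57° = 69.387 N.
Kinetic friction opposes the mass's motion up the incline: f = μN = 0.07 × 69.387 = 4.857 N acting down the slope.
Newton's second law for the mass (up-slope positive): T − 106.850 − 4.857 = 13 a. For the hanging weight (downward positive): 13.7 × 9.8 − T = 13.7 a.
Adding the two equations eliminates T: 22.553 = 26.7 a, so a = 0.8447 m/s².
Then from the hanging weight's equation, T = 13.7 × (9.8 − 0.8447) = 122.688 N.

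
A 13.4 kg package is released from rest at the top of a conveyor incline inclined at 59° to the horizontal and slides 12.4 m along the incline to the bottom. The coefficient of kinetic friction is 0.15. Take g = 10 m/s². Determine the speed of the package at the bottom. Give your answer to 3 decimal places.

13.907 m/s

The weight component along the incline is mg sin 59° = 114.860 N and the normal force is N = mg cos 59° = 69.015 N.
Friction up the slope is f = μN = 0.15 × 69.015 = 10.352 N, so the net downslope force is 114.860 − 10.352 = 104.508 N and a = 104.508 / 13.4 = 7.7991 m/s².
Starting from rest over a distance of 12.4 m, v² = 2aL = 2 × 7.7991 × 12.4 = 193.4177, so v = 13.9075 m/s.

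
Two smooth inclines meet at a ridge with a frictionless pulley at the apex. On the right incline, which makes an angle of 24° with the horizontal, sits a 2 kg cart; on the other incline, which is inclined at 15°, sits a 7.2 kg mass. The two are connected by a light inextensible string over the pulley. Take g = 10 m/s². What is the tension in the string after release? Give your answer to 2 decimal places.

10.42 N

Resolve each weight along its own incline: the 2 kg mass has component 2 × 10 × sin 24° = 8.135 N down its slope, and the 7.2 kg mass has 7.2 × 10 × sin 15° = 18.635 N down its slope.
The 7.2 kg side's 18.635 N exceeds the other side's 8.135 N, so that mass slides down and the 2 kg mass slides up. Taking that direction as positive, Newton's second law for the whole system gives 18.635 − 8.135 = (2 + 7.2) a, so a = 10.500 / 9.2 = 1.1413 m/s².
For the 2 kg mass (up-slope positive): T − 8.135 = 2 × 1.1413, so T = 10.418 N.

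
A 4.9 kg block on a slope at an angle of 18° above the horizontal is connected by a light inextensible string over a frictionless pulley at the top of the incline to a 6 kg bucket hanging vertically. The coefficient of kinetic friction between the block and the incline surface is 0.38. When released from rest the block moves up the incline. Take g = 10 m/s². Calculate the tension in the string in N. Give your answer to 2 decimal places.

45.06 N

For the block on the incline: the weight component along the slope is m₁g sin 18° = 4.9 × 10 × 0.3090 = 15.141 N and the normal force is N = m₁g cos 18° = 46.602 N.
Kinetic friction opposes the block's motion up the incline: f = μN = 0.38 × 46.602 = 17.709 N acting down the slope.
Newton's second law for the block (up-slope positive): T − 15.141 − 17.709 = 4.9 a. For the hanging bucket (downward positive): 6 × 10 − T = 6 a.
Adding the two equations eliminates T: 27.150 = 10.9 a, so a = 2.4908 m/s².
Then from the hanging bucket's equation, T = 6 × (10 − 2.4908) = 45.055 N.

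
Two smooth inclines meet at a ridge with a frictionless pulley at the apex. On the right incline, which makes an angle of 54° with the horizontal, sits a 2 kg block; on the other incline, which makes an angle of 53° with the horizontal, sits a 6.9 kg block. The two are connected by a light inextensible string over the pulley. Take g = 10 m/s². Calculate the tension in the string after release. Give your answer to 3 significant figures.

Resolve each weight along its own incline: the 2 kg mass has component 2 × 10 × sin 54° = 16.180 N down its slope, and the 6.9 kg mass has 6.9 × 10 × sin 53° = 55.106 N down its slope.
The 6.9 kg side's 55.106 N exceeds the other side's 16.180 N, so that mass slides down and the 2 kg mass slides up. Taking that direction as positive, Newton's second law for the whole system gives 55.106 − 16.180 = (2 + 6.9) a, so a = 38.926 / 8.9 = 4.3737 m/s².
For the 2 kg mass (up-slope positive): T − 16.180 = 2 × 4.3737, so T = 24.927 N.

24.9 N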